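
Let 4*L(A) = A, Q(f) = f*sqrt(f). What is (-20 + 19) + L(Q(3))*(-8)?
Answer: -1 - 6*sqrt(3) ≈ -11.392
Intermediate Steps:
Q(f) = f**(3/2)
L(A) = A/4
(-20 + 19) + L(Q(3))*(-8) = (-20 + 19) + (3**(3/2)/4)*(-8) = -1 + ((3*sqrt(3))/4)*(-8) = -1 + (3*sqrt(3)/4)*(-8) = -1 - 6*sqrt(3)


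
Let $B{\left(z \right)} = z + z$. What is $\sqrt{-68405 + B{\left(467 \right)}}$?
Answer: $i \sqrt{67471} \approx 259.75 i$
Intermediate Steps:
$B{\left(z \right)} = 2 z$
$\sqrt{-68405 + B{\left(467 \right)}} = \sqrt{-68405 + 2 \cdot 467} = \sqrt{-68405 + 934} = \sqrt{-67471} = i \sqrt{67471}$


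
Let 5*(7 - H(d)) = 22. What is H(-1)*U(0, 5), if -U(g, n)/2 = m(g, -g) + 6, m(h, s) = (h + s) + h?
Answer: -156/5 ≈ -31.200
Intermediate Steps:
H(d) = 13/5 (H(d) = 7 - 1/5*22 = 7 - 22/5 = 13/5)
m(h, s) = s + 2*h
U(g, n) = -12 - 2*g (U(g, n) = -2*((-g + 2*g) + 6) = -2*(g + 6) = -2*(6 + g) = -12 - 2*g)
H(-1)*U(0, 5) = 13*(-12 - 2*0)/5 = 13*(-12 + 0)/5 = (13/5)*(-12) = -156/5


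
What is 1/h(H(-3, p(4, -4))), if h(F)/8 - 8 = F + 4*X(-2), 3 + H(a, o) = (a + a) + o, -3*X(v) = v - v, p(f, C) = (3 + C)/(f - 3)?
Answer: -1/16 ≈ -0.062500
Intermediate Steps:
p(f, C) = (3 + C)/(-3 + f)
X(v) = 0 (X(v) = -(v - v)/3 = -⅓*0 = 0)
H(a, o) = -3 + o + 2*a (H(a, o) = -3 + ((a + a) + o) = -3 + (2*a + o) = -3 + (o + 2*a) = -3 + o + 2*a)
h(F) = 64 + 8*F (h(F) = 64 + 8*(F + 4*0) = 64 + 8*(F + 0) = 64 + 8*F)
1/h(H(-3, p(4, -4))) = 1/(64 + 8*(-3 + (3 - 4)/(-3 + 4) + 2*(-3))) = 1/(64 + 8*(-3 - 1/1 - 6)) = 1/(64 + 8*(-3 + 1*(-1) - 6)) = 1/(64 + 8*(-3 - 1 - 6)) = 1/(64 + 8*(-10)) = 1/(64 - 80) = 1/(-16) = -1/16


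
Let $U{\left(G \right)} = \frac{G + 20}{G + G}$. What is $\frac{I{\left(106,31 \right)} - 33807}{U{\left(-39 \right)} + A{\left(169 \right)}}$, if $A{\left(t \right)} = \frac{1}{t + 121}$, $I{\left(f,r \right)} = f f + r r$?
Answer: $- \frac{122204550}{1397} \approx -87476.0$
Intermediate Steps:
$I{\left(f,r \right)} = f^{2} + r^{2}$
$A{\left(t \right)} = \frac{1}{121 + t}$
$U{\left(G \right)} = \frac{20 + G}{2 G}$
$\frac{I{\left(106,31 \right)} - 33807}{U{\left(-39 \right)} + A{\left(169 \right)}} = \frac{\left(106^{2} + 31^{2}\right) - 33807}{\frac{20 - 39}{2 \left(-39\right)} + \frac{1}{121 + 169}} = \frac{\left(11236 + 961\right) - 33807}{\frac{1}{2} \left(- \frac{1}{39}\right) \left(-19\right) + \frac{1}{290}} = \frac{12197 - 33807}{\frac{19}{78} + \frac{1}{290}} = - \frac{21610}{\frac{1397}{5655}} = \left(-21610\right) \frac{5655}{1397} = - \frac{122204550}{1397}$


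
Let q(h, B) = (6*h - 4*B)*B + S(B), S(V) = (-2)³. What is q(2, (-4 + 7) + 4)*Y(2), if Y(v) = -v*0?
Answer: 0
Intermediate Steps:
Y(v) = 0
S(V) = -8
q(h, B) = -8 + B*(-4*B + 6*h) (q(h, B) = (6*h - 4*B)*B - 8 = (-4*B + 6*h)*B - 8 = B*(-4*B + 6*h) - 8 = -8 + B*(-4*B + 6*h))
q(2, (-4 + 7) + 4)*Y(2) = (-8 - 4*((-4 + 7) + 4)² + 6*((-4 + 7) + 4)*2)*0 = (-8 - 4*(3 + 4)² + 6*(3 + 4)*2)*0 = (-8 - 4*7² + 6*7*2)*0 = (-8 - 4*49 + 84)*0 = (-8 - 196 + 84)*0 = -120*0 = 0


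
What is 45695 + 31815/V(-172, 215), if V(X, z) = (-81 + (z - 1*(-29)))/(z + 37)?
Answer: 15465665/163 ≈ 94881.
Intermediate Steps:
V(X, z) = (-52 + z)/(37 + z) (V(X, z) = (-81 + (z + 29))/(37 + z) = (-81 + (29 + z))/(37 + z) = (-52 + z)/(37 + z))
45695 + 31815/V(-172, 215) = 45695 + 31815/(((-52 + 215)/(37 + 215))) = 45695 + 31815/((163/252)) = 45695 + 31815/(((1/252)*163)) = 45695 + 31815/(163/252) = 45695 + 31815*(252/163) = 45695 + 8017380/163 = 15465665/163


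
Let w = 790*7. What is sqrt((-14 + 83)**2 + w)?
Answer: sqrt(10291) ≈ 101.44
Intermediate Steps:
w = 5530
sqrt((-14 + 83)**2 + w) = sqrt((-14 + 83)**2 + 5530) = sqrt(69**2 + 5530) = sqrt(4761 + 5530) = sqrt(10291)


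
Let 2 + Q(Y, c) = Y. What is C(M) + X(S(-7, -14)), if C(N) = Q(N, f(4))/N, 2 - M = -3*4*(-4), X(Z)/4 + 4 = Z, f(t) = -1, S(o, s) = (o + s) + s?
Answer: -3564/23 ≈ -154.96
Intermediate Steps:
S(o, s) = o + 2*s
Q(Y, c) = -2 + Y
X(Z) = -16 + 4*Z
M = -46 (M = 2 - (-3*4)*(-4) = 2 - (-12)*(-4) = 2 - 1*48 = 2 - 48 = -46)
C(N) = (-2 + N)/N
C(M) + X(S(-7, -14)) = (-2 - 46)/(-46) + (-16 + 4*(-7 + 2*(-14))) = -1/46*(-48) + (-16 + 4*(-7 - 28)) = 24/23 + (-16 + 4*(-35)) = 24/23 + (-16 - 140) = 24/23 - 156 = -3564/23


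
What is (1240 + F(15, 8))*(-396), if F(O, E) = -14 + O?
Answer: -491436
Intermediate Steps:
(1240 + F(15, 8))*(-396) = (1240 + (-14 + 15))*(-396) = (1240 + 1)*(-396) = 1241*(-396) = -491436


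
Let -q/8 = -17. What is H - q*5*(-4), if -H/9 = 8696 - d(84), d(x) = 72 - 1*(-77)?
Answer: -74203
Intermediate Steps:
d(x) = 149 (d(x) = 72 + 77 = 149)
q = 136 (q = -8*(-17) = 136)
H = -76923 (H = -9*(8696 - 1*149) = -9*(8696 - 149) = -9*8547 = -76923)
H - q*5*(-4) = -76923 - 136*5*(-4) = -76923 - 680*(-4) = -76923 - 1*(-2720) = -76923 + 2720 = -74203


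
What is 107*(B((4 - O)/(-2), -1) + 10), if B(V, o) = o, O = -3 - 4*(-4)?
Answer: 963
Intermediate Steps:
O = 13 (O = -3 + 16 = 13)
107*(B((4 - O)/(-2), -1) + 10) = 107*(-1 + 10) = 107*9 = 963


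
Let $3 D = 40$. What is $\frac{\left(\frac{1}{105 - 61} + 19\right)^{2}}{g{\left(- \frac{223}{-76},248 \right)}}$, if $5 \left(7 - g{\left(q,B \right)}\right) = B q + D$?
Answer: $- \frac{199662165}{77910448} \approx -2.5627$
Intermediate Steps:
$D = \frac{40}{3}$ ($D = \frac{1}{3} \cdot 40 = \frac{40}{3} \approx 13.333$)
$g{\left(q,B \right)} = \frac{13}{3} - \frac{B q}{5}$ ($g{\left(q,B \right)} = 7 - \frac{B q + \frac{40}{3}}{5} = 7 - \frac{\frac{40}{3} + B q}{5} = 7 - \left(\frac{8}{3} + \frac{B q}{5}\right) = \frac{13}{3} - \frac{B q}{5}$)
$\frac{\left(\frac{1}{105 - 61} + 19\right)^{2}}{g{\left(- \frac{223}{-76},248 \right)}} = \frac{\left(\frac{1}{105 - 61} + 19\right)^{2}}{\frac{13}{3} - \frac{248 \left(- \frac{223}{-76}\right)}{5}} = \frac{\left(\frac{1}{44} + 19\right)^{2}}{\frac{13}{3} - \frac{248 \left(\left(-223\right) \left(- \frac{1}{76}\right)\right)}{5}} = \frac{\left(\frac{1}{44} + 19\right)^{2}}{\frac{13}{3} - \frac{248}{5} \cdot \frac{223}{76}} = \frac{\left(\frac{837}{44}\right)^{2}}{\frac{13}{3} - \frac{13826}{95}} = \frac{700569}{1936 \left(- \frac{40243}{285}\right)} = \frac{700569}{1936} \left(- \frac{285}{40243}\right) = - \frac{199662165}{77910448}$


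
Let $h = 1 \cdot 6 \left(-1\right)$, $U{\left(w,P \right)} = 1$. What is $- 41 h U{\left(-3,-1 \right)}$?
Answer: $246$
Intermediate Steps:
$h = -6$ ($h = 6 \left(-1\right) = -6$)
$- 41 h U{\left(-3,-1 \right)} = \left(-41\right) \left(-6\right) 1 = 246 \cdot 1 = 246$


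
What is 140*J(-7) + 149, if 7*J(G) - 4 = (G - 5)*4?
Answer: -731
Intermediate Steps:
J(G) = -16/7 + 4*G/7 (J(G) = 4/7 + ((G - 5)*4)/7 = 4/7 + ((-5 + G)*4)/7 = 4/7 + (-20 + 4*G)/7 = 4/7 + (-20/7 + 4*G/7) = -16/7 + 4*G/7)
140*J(-7) + 149 = 140*(-16/7 + (4/7)*(-7)) + 149 = 140*(-16/7 - 4) + 149 = 140*(-44/7) + 149 = -880 + 149 = -731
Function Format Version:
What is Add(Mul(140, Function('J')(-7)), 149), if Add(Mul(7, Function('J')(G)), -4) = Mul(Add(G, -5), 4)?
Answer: -731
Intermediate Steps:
Function('J')(G) = Add(Rational(-16, 7), Mul(Rational(4, 7), G)) (Function('J')(G) = Add(Rational(4, 7), Mul(Rational(1, 7), Mul(Add(G, -5), 4))) = Add(Rational(4, 7), Mul(Rational(1, 7), Mul(Add(-5, G), 4))) = Add(Rational(4, 7), Mul(Rational(1, 7), Add(-20, Mul(4, G)))) = Add(Rational(4, 7), Add(Rational(-20, 7), Mul(Rational(4, 7), G))) = Add(Rational(-16, 7), Mul(Rational(4, 7), G)))
Add(Mul(140, Function('J')(-7)), 149) = Add(Mul(140, Add(Rational(-16, 7), Mul(Rational(4, 7), -7))), 149) = Add(Mul(140, Add(Rational(-16, 7), -4)), 149) = Add(Mul(140, Rational(-44, 7)), 149) = Add(-880, 149) = -731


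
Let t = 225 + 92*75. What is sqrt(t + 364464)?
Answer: sqrt(371589) ≈ 609.58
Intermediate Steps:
t = 7125 (t = 225 + 6900 = 7125)
sqrt(t + 364464) = sqrt(7125 + 364464) = sqrt(371589)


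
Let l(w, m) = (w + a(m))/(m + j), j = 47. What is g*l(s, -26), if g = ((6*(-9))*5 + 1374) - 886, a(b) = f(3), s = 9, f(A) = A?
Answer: 872/7 ≈ 124.57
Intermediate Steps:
a(b) = 3
l(w, m) = (3 + w)/(47 + m) (l(w, m) = (w + 3)/(m + 47) = (3 + w)/(47 + m))
g = 218 (g = (-54*5 + 1374) - 886 = (-270 + 1374) - 886 = 1104 - 886 = 218)
g*l(s, -26) = 218*((3 + 9)/(47 - 26)) = 218*(12/21) = 218*((1/21)*12) = 218*(4/7) = 872/7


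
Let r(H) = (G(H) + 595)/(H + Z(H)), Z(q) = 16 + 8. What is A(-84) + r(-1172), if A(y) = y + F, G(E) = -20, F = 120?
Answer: 40753/1148 ≈ 35.499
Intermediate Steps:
Z(q) = 24
A(y) = 120 + y (A(y) = y + 120 = 120 + y)
r(H) = 575/(24 + H) (r(H) = (-20 + 595)/(H + 24) = 575/(24 + H))
A(-84) + r(-1172) = (120 - 84) + 575/(24 - 1172) = 36 + 575/(-1148) = 36 + 575*(-1/1148) = 36 - 575/1148 = 40753/1148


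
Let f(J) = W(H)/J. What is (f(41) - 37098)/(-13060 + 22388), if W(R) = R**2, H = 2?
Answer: -69137/17384 ≈ -3.9770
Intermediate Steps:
f(J) = 4/J (f(J) = 2**2/J = 4/J)
(f(41) - 37098)/(-13060 + 22388) = (4/41 - 37098)/(-13060 + 22388) = (4*(1/41) - 37098)/9328 = (4/41 - 37098)*(1/9328) = -1521014/41*1/9328 = -69137/17384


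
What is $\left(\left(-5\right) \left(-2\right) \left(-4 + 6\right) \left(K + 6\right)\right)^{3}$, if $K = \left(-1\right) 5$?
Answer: $8000$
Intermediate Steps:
$K = -5$
$\left(\left(-5\right) \left(-2\right) \left(-4 + 6\right) \left(K + 6\right)\right)^{3} = \left(\left(-5\right) \left(-2\right) \left(-4 + 6\right) \left(-5 + 6\right)\right)^{3} = \left(10 \cdot 2 \cdot 1\right)^{3} = \left(10 \cdot 2\right)^{3} = 20^{3} = 8000$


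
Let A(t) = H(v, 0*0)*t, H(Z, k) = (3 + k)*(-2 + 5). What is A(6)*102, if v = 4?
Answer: 5508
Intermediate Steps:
H(Z, k) = 9 + 3*k (H(Z, k) = (3 + k)*3 = 9 + 3*k)
A(t) = 9*t (A(t) = (9 + 3*(0*0))*t = (9 + 3*0)*t = (9 + 0)*t = 9*t)
A(6)*102 = (9*6)*102 = 54*102 = 5508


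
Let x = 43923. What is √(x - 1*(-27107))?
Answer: √71030 ≈ 266.51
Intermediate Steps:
√(x - 1*(-27107)) = √(43923 - 1*(-27107)) = √(43923 + 27107) = √71030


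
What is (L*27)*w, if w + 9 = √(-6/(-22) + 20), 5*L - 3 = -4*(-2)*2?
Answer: -4617/5 + 513*√2453/55 ≈ -461.44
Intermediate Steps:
L = 19/5 (L = ⅗ + (-4*(-2)*2)/5 = ⅗ + (8*2)/5 = ⅗ + (⅕)*16 = ⅗ + 16/5 = 19/5 ≈ 3.8000)
w = -9 + √2453/11 (w = -9 + √(-6/(-22) + 20) = -9 + √(-6*(-1/22) + 20) = -9 + √(3/11 + 20) = -9 + √(223/11) = -9 + √2453/11 ≈ -4.4975)
(L*27)*w = ((19/5)*27)*(-9 + √2453/11) = 513*(-9 + √2453/11)/5 = -4617/5 + 513*√2453/55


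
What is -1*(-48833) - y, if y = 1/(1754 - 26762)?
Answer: 1221215665/25008 ≈ 48833.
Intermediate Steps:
y = -1/25008 (y = 1/(-25008) = -1/25008 ≈ -3.9987e-5)
-1*(-48833) - y = -1*(-48833) - 1*(-1/25008) = 48833 + 1/25008 = 1221215665/25008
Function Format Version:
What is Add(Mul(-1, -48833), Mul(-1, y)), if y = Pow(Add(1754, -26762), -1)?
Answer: Rational(1221215665, 25008) ≈ 48833.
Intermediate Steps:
y = Rational(-1, 25008) (y = Pow(-25008, -1) = Rational(-1, 25008) ≈ -3.9987e-5)
Add(Mul(-1, -48833), Mul(-1, y)) = Add(Mul(-1, -48833), Mul(-1, Rational(-1, 25008))) = Add(48833, Rational(1, 25008)) = Rational(1221215665, 25008)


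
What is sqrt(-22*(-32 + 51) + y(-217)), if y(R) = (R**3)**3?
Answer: I*sqrt(1066934121900208390715) ≈ 3.2664e+10*I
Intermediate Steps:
y(R) = R**9
sqrt(-22*(-32 + 51) + y(-217)) = sqrt(-22*(-32 + 51) + (-217)**9) = sqrt(-22*19 - 1066934121900208390297) = sqrt(-418 - 1066934121900208390297) = sqrt(-1066934121900208390715) = I*sqrt(1066934121900208390715)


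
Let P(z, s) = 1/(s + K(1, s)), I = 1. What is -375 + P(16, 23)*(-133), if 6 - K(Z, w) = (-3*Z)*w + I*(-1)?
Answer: -37258/99 ≈ -376.34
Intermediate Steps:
K(Z, w) = 7 + 3*Z*w (K(Z, w) = 6 - ((-3*Z)*w + 1*(-1)) = 6 - (-3*Z*w - 1) = 6 - (-1 - 3*Z*w) = 6 + (1 + 3*Z*w) = 7 + 3*Z*w)
P(z, s) = 1/(7 + 4*s) (P(z, s) = 1/(s + (7 + 3*1*s)) = 1/(s + (7 + 3*s)) = 1/(7 + 4*s))
-375 + P(16, 23)*(-133) = -375 - 133/(7 + 4*23) = -375 - 133/(7 + 92) = -375 - 133/99 = -37258/99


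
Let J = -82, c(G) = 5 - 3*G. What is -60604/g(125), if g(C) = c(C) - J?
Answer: 15151/72 ≈ 210.43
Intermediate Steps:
g(C) = 87 - 3*C (g(C) = (5 - 3*C) - 1*(-82) = (5 - 3*C) + 82 = 87 - 3*C)
-60604/g(125) = -60604/(87 - 3*125) = -60604/(87 - 375) = -60604/(-288) = -60604*(-1/288) = 15151/72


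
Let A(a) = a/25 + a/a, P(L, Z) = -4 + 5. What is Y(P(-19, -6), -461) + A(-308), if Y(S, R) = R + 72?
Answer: -10008/25 ≈ -400.32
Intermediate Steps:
P(L, Z) = 1
A(a) = 1 + a/25 (A(a) = a*(1/25) + 1 = a/25 + 1 = 1 + a/25)
Y(S, R) = 72 + R
Y(P(-19, -6), -461) + A(-308) = (72 - 461) + (1 + (1/25)*(-308)) = -389 + (1 - 308/25) = -389 - 283/25 = -10008/25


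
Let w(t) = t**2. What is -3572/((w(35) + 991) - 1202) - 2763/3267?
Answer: -267989/61347 ≈ -4.3684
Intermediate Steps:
-3572/((w(35) + 991) - 1202) - 2763/3267 = -3572/((35**2 + 991) - 1202) - 2763/3267 = -3572/((1225 + 991) - 1202) - 2763*1/3267 = -3572/(2216 - 1202) - 307/363 = -3572/1014 - 307/363 = -3572*1/1014 - 307/363 = -1786/507 - 307/363 = -267989/61347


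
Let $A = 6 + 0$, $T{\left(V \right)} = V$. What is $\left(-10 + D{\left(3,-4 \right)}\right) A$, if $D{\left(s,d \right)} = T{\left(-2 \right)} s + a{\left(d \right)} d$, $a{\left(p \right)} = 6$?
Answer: $-240$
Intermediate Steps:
$A = 6$
$D{\left(s,d \right)} = - 2 s + 6 d$
$\left(-10 + D{\left(3,-4 \right)}\right) A = \left(-10 + \left(\left(-2\right) 3 + 6 \left(-4\right)\right)\right) 6 = \left(-10 - 30\right) 6 = \left(-40\right) 6 = -240$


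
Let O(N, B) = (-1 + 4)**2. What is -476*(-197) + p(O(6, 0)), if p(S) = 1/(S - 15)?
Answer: 562631/6 ≈ 93772.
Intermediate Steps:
O(N, B) = 9 (O(N, B) = 3**2 = 9)
p(S) = 1/(-15 + S)
-476*(-197) + p(O(6, 0)) = -476*(-197) + 1/(-15 + 9) = 93772 + 1/(-6) = 93772 - 1/6 = 562631/6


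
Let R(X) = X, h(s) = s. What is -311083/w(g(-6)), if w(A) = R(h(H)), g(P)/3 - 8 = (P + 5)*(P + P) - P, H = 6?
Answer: -311083/6 ≈ -51847.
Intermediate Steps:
g(P) = 24 - 3*P + 6*P*(5 + P) (g(P) = 24 + 3*((P + 5)*(P + P) - P) = 24 + 3*((5 + P)*(2*P) - P) = 24 + 3*(2*P*(5 + P) - P) = 24 + 3*(-P + 2*P*(5 + P)) = 24 + (-3*P + 6*P*(5 + P)) = 24 - 3*P + 6*P*(5 + P))
w(A) = 6
-311083/w(g(-6)) = -311083/6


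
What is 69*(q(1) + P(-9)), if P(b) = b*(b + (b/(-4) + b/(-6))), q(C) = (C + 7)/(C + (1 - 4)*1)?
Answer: 11937/4 ≈ 2984.3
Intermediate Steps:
q(C) = (7 + C)/(-3 + C) (q(C) = (7 + C)/(C - 3*1) = (7 + C)/(C - 3) = (7 + C)/(-3 + C))
P(b) = 7*b**2/12 (P(b) = b*(b + (b*(-1/4) + b*(-1/6))) = b*(b + (-b/4 - b/6)) = b*(b - 5*b/12) = b*(7*b/12) = 7*b**2/12)
69*(q(1) + P(-9)) = 69*((7 + 1)/(-3 + 1) + (7/12)*(-9)**2) = 69*(8/(-2) + (7/12)*81) = 69*(-1/2*8 + 189/4) = 69*(-4 + 189/4) = 69*(173/4) = 11937/4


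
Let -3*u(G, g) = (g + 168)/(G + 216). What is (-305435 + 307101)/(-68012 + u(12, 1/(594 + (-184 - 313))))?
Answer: -110535768/4512476473 ≈ -0.024496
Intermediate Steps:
u(G, g) = -(168 + g)/(3*(216 + G)) (u(G, g) = -(g + 168)/(3*(G + 216)) = -(168 + g)/(3*(216 + G)))
(-305435 + 307101)/(-68012 + u(12, 1/(594 + (-184 - 313)))) = (-305435 + 307101)/(-68012 + (-168 - 1/(594 + (-184 - 313)))/(3*(216 + 12))) = 1666/(-68012 + (⅓)*(-168 - 1/(594 - 497))/228) = 1666/(-68012 + (⅓)*(1/228)*(-168 - 1/97)) = 1666/(-68012 + (⅓)*(1/228)*(-16297/97)) = 1666/(-68012 - 16297/66348) = 1666/(-4512476473/66348) = 1666*(-66348/4512476473) = -110535768/4512476473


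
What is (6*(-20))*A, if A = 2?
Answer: -240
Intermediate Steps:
(6*(-20))*A = (6*(-20))*2 = -120*2 = -240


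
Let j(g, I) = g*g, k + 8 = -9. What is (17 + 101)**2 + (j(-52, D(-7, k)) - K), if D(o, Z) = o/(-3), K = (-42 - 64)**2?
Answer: 5392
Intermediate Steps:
k = -17 (k = -8 - 9 = -17)
K = 11236 (K = (-106)**2 = 11236)
D(o, Z) = -o/3 (D(o, Z) = o*(-1/3) = -o/3)
j(g, I) = g**2
(17 + 101)**2 + (j(-52, D(-7, k)) - K) = (17 + 101)**2 + ((-52)**2 - 1*11236) = 118**2 + (2704 - 11236) = 13924 - 8532 = 5392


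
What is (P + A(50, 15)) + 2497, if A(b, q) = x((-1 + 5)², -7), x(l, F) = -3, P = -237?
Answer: 2257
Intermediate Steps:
A(b, q) = -3
(P + A(50, 15)) + 2497 = (-237 - 3) + 2497 = -240 + 2497 = 2257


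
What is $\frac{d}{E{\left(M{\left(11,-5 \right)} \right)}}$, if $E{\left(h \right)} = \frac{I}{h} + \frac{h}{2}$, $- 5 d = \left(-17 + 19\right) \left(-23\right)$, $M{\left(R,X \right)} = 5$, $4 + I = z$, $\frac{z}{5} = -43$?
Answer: $- \frac{92}{413} \approx -0.22276$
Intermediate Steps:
$z = -215$ ($z = 5 \left(-43\right) = -215$)
$I = -219$ ($I = -4 - 215 = -219$)
$d = \frac{46}{5}$ ($d = - \frac{\left(-17 + 19\right) \left(-23\right)}{5} = - \frac{2 \left(-23\right)}{5} = \left(- \frac{1}{5}\right) \left(-46\right) = \frac{46}{5} \approx 9.2$)
$E{\left(h \right)} = \frac{h}{2} - \frac{219}{h}$ ($E{\left(h \right)} = - \frac{219}{h} + \frac{h}{2} = \frac{h}{2} - \frac{219}{h}$)
$\frac{d}{E{\left(M{\left(11,-5 \right)} \right)}} = \frac{46}{5 \left(\frac{1}{2} \cdot 5 - \frac{219}{5}\right)} = \frac{46}{5 \left(\frac{5}{2} - \frac{219}{5}\right)} = \frac{46}{5 \left(- \frac{413}{10}\right)} = \frac{46}{5} \left(- \frac{10}{413}\right) = - \frac{92}{413}$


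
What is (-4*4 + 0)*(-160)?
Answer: 2560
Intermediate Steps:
(-4*4 + 0)*(-160) = (-16 + 0)*(-160) = -16*(-160) = 2560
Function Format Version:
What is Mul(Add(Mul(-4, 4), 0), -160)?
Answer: 2560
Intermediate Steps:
Mul(Add(Mul(-4, 4), 0), -160) = Mul(Add(-16, 0), -160) = Mul(-16, -160) = 2560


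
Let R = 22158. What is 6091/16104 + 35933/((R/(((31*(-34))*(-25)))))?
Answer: 2541326426263/59472072 ≈ 42731.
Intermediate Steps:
6091/16104 + 35933/((R/(((31*(-34))*(-25))))) = 6091/16104 + 35933/((22158/(((31*(-34))*(-25))))) = 6091*(1/16104) + 35933/((22158/((-1054*(-25))))) = 6091/16104 + 35933/((22158/26350)) = 6091/16104 + 35933/((22158*(1/26350))) = 6091/16104 + 35933/(11079/13175) = 6091/16104 + 35933*(13175/11079) = 6091/16104 + 473417275/11079 = 2541326426263/59472072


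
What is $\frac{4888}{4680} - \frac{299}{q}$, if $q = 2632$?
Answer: $\frac{110249}{118440} \approx 0.93084$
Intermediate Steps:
$\frac{4888}{4680} - \frac{299}{q} = \frac{4888}{4680} - \frac{299}{2632} = 4888 \cdot \frac{1}{4680} - \frac{299}{2632} = \frac{47}{45} - \frac{299}{2632} = \frac{110249}{118440}$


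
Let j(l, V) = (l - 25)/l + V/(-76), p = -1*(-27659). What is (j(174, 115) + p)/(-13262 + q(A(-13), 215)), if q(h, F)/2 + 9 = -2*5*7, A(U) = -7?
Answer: -36575393/17746608 ≈ -2.0610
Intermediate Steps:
p = 27659
q(h, F) = -158 (q(h, F) = -18 + 2*(-2*5*7) = -18 + 2*(-10*7) = -18 + 2*(-70) = -18 - 140 = -158)
j(l, V) = -V/76 + (-25 + l)/l (j(l, V) = (-25 + l)/l + V*(-1/76) = (-25 + l)/l - V/76 = -V/76 + (-25 + l)/l)
(j(174, 115) + p)/(-13262 + q(A(-13), 215)) = ((1 - 25/174 - 1/76*115) + 27659)/(-13262 - 158) = ((1 - 25*1/174 - 115/76) + 27659)/(-13420) = ((1 - 25/174 - 115/76) + 27659)*(-1/13420) = (-4343/6612 + 27659)*(-1/13420) = (182876965/6612)*(-1/13420) = -36575393/17746608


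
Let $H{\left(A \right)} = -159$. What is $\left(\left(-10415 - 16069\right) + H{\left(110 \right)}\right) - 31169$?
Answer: $-57812$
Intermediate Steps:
$\left(\left(-10415 - 16069\right) + H{\left(110 \right)}\right) - 31169 = \left(\left(-10415 - 16069\right) - 159\right) - 31169 = \left(-26484 - 159\right) - 31169 = -26643 - 31169 = -57812$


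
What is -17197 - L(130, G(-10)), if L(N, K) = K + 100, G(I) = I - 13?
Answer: -17274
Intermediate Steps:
G(I) = -13 + I
L(N, K) = 100 + K
-17197 - L(130, G(-10)) = -17197 - (100 + (-13 - 10)) = -17197 - (100 - 23) = -17197 - 1*77 = -17197 - 77 = -17274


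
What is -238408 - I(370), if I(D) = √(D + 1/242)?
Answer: -238408 - 3*√19898/22 ≈ -2.3843e+5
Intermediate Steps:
I(D) = √(1/242 + D) (I(D) = √(D + 1/242) = √(1/242 + D))
-238408 - I(370) = -238408 - √(2 + 484*370)/22 = -238408 - √(2 + 179080)/22 = -238408 - √179082/22 = -238408 - 3*√19898/22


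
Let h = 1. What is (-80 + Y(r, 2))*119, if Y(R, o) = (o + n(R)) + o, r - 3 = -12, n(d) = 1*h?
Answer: -8925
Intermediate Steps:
n(d) = 1 (n(d) = 1*1 = 1)
r = -9 (r = 3 - 12 = -9)
Y(R, o) = 1 + 2*o (Y(R, o) = (o + 1) + o = (1 + o) + o = 1 + 2*o)
(-80 + Y(r, 2))*119 = (-80 + (1 + 2*2))*119 = (-80 + (1 + 4))*119 = (-80 + 5)*119 = -75*119 = -8925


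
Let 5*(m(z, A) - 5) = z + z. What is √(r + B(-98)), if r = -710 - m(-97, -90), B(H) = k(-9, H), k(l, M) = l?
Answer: I*√17130/5 ≈ 26.176*I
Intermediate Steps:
m(z, A) = 5 + 2*z/5 (m(z, A) = 5 + (z + z)/5 = 5 + (2*z)/5 = 5 + 2*z/5)
B(H) = -9
r = -3381/5 (r = -710 - (5 + (⅖)*(-97)) = -710 - (5 - 194/5) = -710 - 1*(-169/5) = -710 + 169/5 = -3381/5 ≈ -676.20)
√(r + B(-98)) = √(-3381/5 - 9) = √(-3426/5) = I*√17130/5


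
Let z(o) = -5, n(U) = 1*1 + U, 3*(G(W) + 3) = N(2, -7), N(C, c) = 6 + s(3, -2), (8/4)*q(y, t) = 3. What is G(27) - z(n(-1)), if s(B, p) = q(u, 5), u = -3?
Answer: 9/2 ≈ 4.5000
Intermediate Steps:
q(y, t) = 3/2 (q(y, t) = (½)*3 = 3/2)
s(B, p) = 3/2
N(C, c) = 15/2 (N(C, c) = 6 + 3/2 = 15/2)
G(W) = -½ (G(W) = -3 + (⅓)*(15/2) = -3 + 5/2 = -½)
n(U) = 1 + U
G(27) - z(n(-1)) = -½ - 1*(-5) = -½ + 5 = 9/2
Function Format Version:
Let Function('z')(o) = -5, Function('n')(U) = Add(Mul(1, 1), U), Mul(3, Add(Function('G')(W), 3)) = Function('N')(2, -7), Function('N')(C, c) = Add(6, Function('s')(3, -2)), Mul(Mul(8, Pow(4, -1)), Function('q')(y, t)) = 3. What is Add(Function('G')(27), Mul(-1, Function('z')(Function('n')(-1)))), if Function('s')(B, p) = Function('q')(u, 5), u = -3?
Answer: Rational(9, 2) ≈ 4.5000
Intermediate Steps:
Function('q')(y, t) = Rational(3, 2) (Function('q')(y, t) = Mul(Rational(1, 2), 3) = Rational(3, 2))
Function('s')(B, p) = Rational(3, 2)
Function('N')(C, c) = Rational(15, 2) (Function('N')(C, c) = Add(6, Rational(3, 2)) = Rational(15, 2))
Function('G')(W) = Rational(-1, 2) (Function('G')(W) = Add(-3, Mul(Rational(1, 3), Rational(15, 2))) = Add(-3, Rational(5, 2)) = Rational(-1, 2))
Function('n')(U) = Add(1, U)
Add(Function('G')(27), Mul(-1, Function('z')(Function('n')(-1)))) = Add(Rational(-1, 2), Mul(-1, -5)) = Add(Rational(-1, 2), 5) = Rational(9, 2)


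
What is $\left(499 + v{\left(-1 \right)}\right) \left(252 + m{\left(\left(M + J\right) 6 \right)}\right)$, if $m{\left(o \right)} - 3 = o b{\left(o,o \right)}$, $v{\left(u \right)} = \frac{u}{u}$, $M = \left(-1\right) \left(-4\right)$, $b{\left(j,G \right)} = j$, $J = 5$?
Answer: $1585500$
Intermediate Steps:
$M = 4$
$v{\left(u \right)} = 1$
$m{\left(o \right)} = 3 + o^{2}$ ($m{\left(o \right)} = 3 + o o = 3 + o^{2}$)
$\left(499 + v{\left(-1 \right)}\right) \left(252 + m{\left(\left(M + J\right) 6 \right)}\right) = \left(499 + 1\right) \left(252 + \left(3 + \left(\left(4 + 5\right) 6\right)^{2}\right)\right) = 500 \left(252 + \left(3 + \left(9 \cdot 6\right)^{2}\right)\right) = 500 \left(252 + \left(3 + 54^{2}\right)\right) = 500 \left(252 + \left(3 + 2916\right)\right) = 500 \left(252 + 2919\right) = 500 \cdot 3171 = 1585500$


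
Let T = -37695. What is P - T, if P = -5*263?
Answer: 36380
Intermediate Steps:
P = -1315
P - T = -1315 - 1*(-37695) = -1315 + 37695 = 36380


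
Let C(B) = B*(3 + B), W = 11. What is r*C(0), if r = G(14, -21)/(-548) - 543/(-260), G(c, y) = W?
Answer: 0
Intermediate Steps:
G(c, y) = 11
r = 18419/8905 (r = 11/(-548) - 543/(-260) = 11*(-1/548) - 543*(-1/260) = -11/548 + 543/260 = 18419/8905 ≈ 2.0684)
r*C(0) = 18419*(0*(3 + 0))/8905 = 18419*(0*3)/8905 = (18419/8905)*0 = 0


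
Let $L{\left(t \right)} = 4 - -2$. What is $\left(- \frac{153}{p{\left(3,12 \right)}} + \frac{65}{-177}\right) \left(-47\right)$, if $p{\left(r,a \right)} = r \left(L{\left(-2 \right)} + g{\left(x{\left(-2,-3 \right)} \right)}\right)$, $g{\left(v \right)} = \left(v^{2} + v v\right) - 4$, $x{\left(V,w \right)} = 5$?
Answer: $\frac{583129}{9204} \approx 63.356$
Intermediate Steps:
$g{\left(v \right)} = -4 + 2 v^{2}$ ($g{\left(v \right)} = \left(v^{2} + v^{2}\right) - 4 = 2 v^{2} - 4 = -4 + 2 v^{2}$)
$L{\left(t \right)} = 6$ ($L{\left(t \right)} = 4 + 2 = 6$)
$p{\left(r,a \right)} = 52 r$ ($p{\left(r,a \right)} = r \left(6 - \left(4 - 2 \cdot 5^{2}\right)\right) = r \left(6 + \left(-4 + 2 \cdot 25\right)\right) = r \left(6 + \left(-4 + 50\right)\right) = r \left(6 + 46\right) = r 52 = 52 r$)
$\left(- \frac{153}{p{\left(3,12 \right)}} + \frac{65}{-177}\right) \left(-47\right) = \left(- \frac{153}{52 \cdot 3} + \frac{65}{-177}\right) \left(-47\right) = \left(- \frac{153}{156} + 65 \left(- \frac{1}{177}\right)\right) \left(-47\right) = \left(\left(-153\right) \frac{1}{156} - \frac{65}{177}\right) \left(-47\right) = \left(- \frac{51}{52} - \frac{65}{177}\right) \left(-47\right) = \left(- \frac{12407}{9204}\right) \left(-47\right) = \frac{583129}{9204}$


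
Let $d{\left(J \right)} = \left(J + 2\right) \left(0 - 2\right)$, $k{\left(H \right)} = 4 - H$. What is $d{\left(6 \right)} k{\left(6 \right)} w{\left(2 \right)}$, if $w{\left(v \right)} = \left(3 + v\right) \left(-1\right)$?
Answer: $-160$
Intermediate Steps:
$d{\left(J \right)} = -4 - 2 J$ ($d{\left(J \right)} = \left(2 + J\right) \left(-2\right) = -4 - 2 J$)
$w{\left(v \right)} = -3 - v$
$d{\left(6 \right)} k{\left(6 \right)} w{\left(2 \right)} = \left(-4 - 12\right) \left(4 - 6\right) \left(-3 - 2\right) = \left(-16\right) \left(-2\right) \left(-5\right) = 32 \left(-5\right) = -160$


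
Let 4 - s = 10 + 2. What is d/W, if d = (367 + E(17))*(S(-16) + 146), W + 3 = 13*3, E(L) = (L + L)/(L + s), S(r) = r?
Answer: 216905/162 ≈ 1338.9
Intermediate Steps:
s = -8 (s = 4 - (10 + 2) = 4 - 1*12 = 4 - 12 = -8)
E(L) = 2*L/(-8 + L) (E(L) = (L + L)/(L - 8) = (2*L)/(-8 + L) = 2*L/(-8 + L))
W = 36 (W = -3 + 13*3 = -3 + 39 = 36)
d = 433810/9 (d = (367 + 2*17/(-8 + 17))*(-16 + 146) = (367 + 2*17/9)*130 = (367 + 2*17*(⅑))*130 = (367 + 34/9)*130 = (3337/9)*130 = 433810/9 ≈ 48201.)
d/W = (433810/9)/36 = (433810/9)*(1/36) = 216905/162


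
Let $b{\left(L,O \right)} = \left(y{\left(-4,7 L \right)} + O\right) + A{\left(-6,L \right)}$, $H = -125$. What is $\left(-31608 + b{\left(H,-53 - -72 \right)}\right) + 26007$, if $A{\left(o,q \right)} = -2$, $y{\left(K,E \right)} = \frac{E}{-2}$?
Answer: $- \frac{10293}{2} \approx -5146.5$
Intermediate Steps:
$y{\left(K,E \right)} = - \frac{E}{2}$ ($y{\left(K,E \right)} = E \left(- \frac{1}{2}\right) = - \frac{E}{2}$)
$b{\left(L,O \right)} = -2 + O - \frac{7 L}{2}$ ($b{\left(L,O \right)} = \left(- \frac{7 L}{2} + O\right) - 2 = \left(O - \frac{7 L}{2}\right) - 2 = -2 + O - \frac{7 L}{2}$)
$\left(-31608 + b{\left(H,-53 - -72 \right)}\right) + 26007 = \left(-31608 - - \frac{909}{2}\right) + 26007 = \left(-31608 + \left(-2 + \left(-53 + 72\right) + \frac{875}{2}\right)\right) + 26007 = \left(-31608 + \left(-2 + 19 + \frac{875}{2}\right)\right) + 26007 = \left(-31608 + \frac{909}{2}\right) + 26007 = - \frac{62307}{2} + 26007 = - \frac{10293}{2}$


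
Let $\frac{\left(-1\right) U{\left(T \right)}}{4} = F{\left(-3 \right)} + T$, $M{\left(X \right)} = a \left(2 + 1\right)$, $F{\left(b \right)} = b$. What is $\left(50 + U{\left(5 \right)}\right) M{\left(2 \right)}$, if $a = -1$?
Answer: $-126$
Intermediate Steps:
$M{\left(X \right)} = -3$ ($M{\left(X \right)} = - (2 + 1) = \left(-1\right) 3 = -3$)
$U{\left(T \right)} = 12 - 4 T$ ($U{\left(T \right)} = - 4 \left(-3 + T\right) = 12 - 4 T$)
$\left(50 + U{\left(5 \right)}\right) M{\left(2 \right)} = \left(50 + \left(12 - 20\right)\right) \left(-3\right) = \left(50 - 8\right) \left(-3\right) = 42 \left(-3\right) = -126$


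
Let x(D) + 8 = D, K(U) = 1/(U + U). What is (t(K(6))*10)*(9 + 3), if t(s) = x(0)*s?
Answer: -80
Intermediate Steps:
K(U) = 1/(2*U)
x(D) = -8 + D
t(s) = -8*s (t(s) = (-8 + 0)*s = -8*s)
(t(K(6))*10)*(9 + 3) = (-4/6*10)*(9 + 3) = (-4/6*10)*12 = (-8*1/12*10)*12 = -⅔*10*12 = -20/3*12 = -80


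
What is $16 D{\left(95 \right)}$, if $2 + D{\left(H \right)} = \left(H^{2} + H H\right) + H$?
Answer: $290288$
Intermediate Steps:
$D{\left(H \right)} = -2 + H + 2 H^{2}$ ($D{\left(H \right)} = -2 + \left(\left(H^{2} + H H\right) + H\right) = -2 + \left(\left(H^{2} + H^{2}\right) + H\right) = -2 + \left(2 H^{2} + H\right) = -2 + \left(H + 2 H^{2}\right) = -2 + H + 2 H^{2}$)
$16 D{\left(95 \right)} = 16 \left(-2 + 95 + 2 \cdot 95^{2}\right) = 16 \left(-2 + 95 + 2 \cdot 9025\right) = 16 \left(-2 + 95 + 18050\right) = 16 \cdot 18143 = 290288$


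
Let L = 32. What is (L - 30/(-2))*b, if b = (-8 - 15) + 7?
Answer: -752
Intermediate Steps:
b = -16 (b = -23 + 7 = -16)
(L - 30/(-2))*b = (32 - 30/(-2))*(-16) = (32 - 30*(-½))*(-16) = (32 + 15)*(-16) = 47*(-16) = -752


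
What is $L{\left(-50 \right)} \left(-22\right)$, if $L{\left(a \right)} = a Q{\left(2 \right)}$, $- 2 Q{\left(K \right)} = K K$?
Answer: $-2200$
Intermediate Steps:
$Q{\left(K \right)} = - \frac{K^{2}}{2}$ ($Q{\left(K \right)} = - \frac{K K}{2} = - \frac{K^{2}}{2}$)
$L{\left(a \right)} = - 2 a$ ($L{\left(a \right)} = a \left(- \frac{2^{2}}{2}\right) = a \left(\left(- \frac{1}{2}\right) 4\right) = a \left(-2\right) = - 2 a$)
$L{\left(-50 \right)} \left(-22\right) = \left(-2\right) \left(-50\right) \left(-22\right) = 100 \left(-22\right) = -2200$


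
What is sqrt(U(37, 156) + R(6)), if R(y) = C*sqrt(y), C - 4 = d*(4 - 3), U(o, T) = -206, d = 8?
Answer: sqrt(-206 + 12*sqrt(6)) ≈ 13.289*I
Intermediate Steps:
C = 12 (C = 4 + 8*(4 - 3) = 4 + 8*1 = 4 + 8 = 12)
R(y) = 12*sqrt(y)
sqrt(U(37, 156) + R(6)) = sqrt(-206 + 12*sqrt(6))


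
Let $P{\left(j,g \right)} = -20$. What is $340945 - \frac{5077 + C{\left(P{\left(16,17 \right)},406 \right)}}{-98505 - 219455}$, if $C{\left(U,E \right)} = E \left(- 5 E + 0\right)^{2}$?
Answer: $\frac{110079962677}{317960} \approx 3.4621 \cdot 10^{5}$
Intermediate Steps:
$C{\left(U,E \right)} = 25 E^{3}$ ($C{\left(U,E \right)} = E \left(- 5 E\right)^{2} = E 25 E^{2} = 25 E^{3}$)
$340945 - \frac{5077 + C{\left(P{\left(16,17 \right)},406 \right)}}{-98505 - 219455} = 340945 - \frac{5077 + 25 \cdot 406^{3}}{-98505 - 219455} = 340945 - \frac{5077 + 25 \cdot 66923416}{-317960} = 340945 - \left(5077 + 1673085400\right) \left(- \frac{1}{317960}\right) = 340945 - 1673090477 \left(- \frac{1}{317960}\right) = 340945 - - \frac{1673090477}{317960} = 340945 + \frac{1673090477}{317960} = \frac{110079962677}{317960}$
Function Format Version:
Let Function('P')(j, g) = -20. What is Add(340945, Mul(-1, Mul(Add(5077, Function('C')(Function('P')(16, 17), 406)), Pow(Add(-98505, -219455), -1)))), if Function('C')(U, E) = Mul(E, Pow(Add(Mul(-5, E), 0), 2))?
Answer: Rational(110079962677, 317960) ≈ 3.4621e+5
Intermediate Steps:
Function('C')(U, E) = Mul(25, Pow(E, 3)) (Function('C')(U, E) = Mul(E, Pow(Mul(-5, E), 2)) = Mul(E, Mul(25, Pow(E, 2))) = Mul(25, Pow(E, 3)))
Add(340945, Mul(-1, Mul(Add(5077, Function('C')(Function('P')(16, 17), 406)), Pow(Add(-98505, -219455), -1)))) = Add(340945, Mul(-1, Mul(Add(5077, Mul(25, Pow(406, 3))), Pow(Add(-98505, -219455), -1)))) = Add(340945, Mul(-1, Mul(Add(5077, Mul(25, 66923416)), Pow(-317960, -1)))) = Add(340945, Mul(-1, Mul(Add(5077, 1673085400), Rational(-1, 317960)))) = Add(340945, Mul(-1, Mul(1673090477, Rational(-1, 317960)))) = Add(340945, Mul(-1, Rational(-1673090477, 317960))) = Add(340945, Rational(1673090477, 317960)) = Rational(110079962677, 317960)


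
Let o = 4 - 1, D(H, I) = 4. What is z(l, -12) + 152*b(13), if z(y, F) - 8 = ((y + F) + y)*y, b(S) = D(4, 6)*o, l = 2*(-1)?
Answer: 1864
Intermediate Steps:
l = -2
o = 3
b(S) = 12 (b(S) = 4*3 = 12)
z(y, F) = 8 + y*(F + 2*y) (z(y, F) = 8 + ((y + F) + y)*y = 8 + ((F + y) + y)*y = 8 + (F + 2*y)*y = 8 + y*(F + 2*y))
z(l, -12) + 152*b(13) = (8 + 2*(-2)² - 12*(-2)) + 152*12 = (8 + 2*4 + 24) + 1824 = (8 + 8 + 24) + 1824 = 40 + 1824 = 1864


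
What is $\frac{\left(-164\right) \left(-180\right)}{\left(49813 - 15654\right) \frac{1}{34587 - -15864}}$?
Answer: $\frac{1489313520}{34159} \approx 43599.0$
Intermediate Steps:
$\frac{\left(-164\right) \left(-180\right)}{\left(49813 - 15654\right) \frac{1}{34587 - -15864}} = \frac{29520}{34159 \frac{1}{34587 + 15864}} = \frac{29520}{34159 \cdot \frac{1}{50451}} = \frac{29520}{\frac{34159}{50451}} = 29520 \cdot \frac{50451}{34159} = \frac{1489313520}{34159}$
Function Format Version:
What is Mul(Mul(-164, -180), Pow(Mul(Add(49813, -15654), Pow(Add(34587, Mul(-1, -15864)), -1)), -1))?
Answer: Rational(1489313520, 34159) ≈ 43599.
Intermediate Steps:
Mul(Mul(-164, -180), Pow(Mul(Add(49813, -15654), Pow(Add(34587, Mul(-1, -15864)), -1)), -1)) = Mul(29520, Pow(Mul(34159, Pow(Add(34587, 15864), -1)), -1)) = Mul(29520, Pow(Mul(34159, Pow(50451, -1)), -1)) = Mul(29520, Pow(Mul(34159, Rational(1, 50451)), -1)) = Mul(29520, Pow(Rational(34159, 50451), -1)) = Mul(29520, Rational(50451, 34159)) = Rational(1489313520, 34159)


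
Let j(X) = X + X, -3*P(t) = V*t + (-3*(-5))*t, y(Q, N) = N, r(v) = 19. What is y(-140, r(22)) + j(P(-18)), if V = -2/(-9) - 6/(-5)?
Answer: 3241/15 ≈ 216.07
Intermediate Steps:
V = 64/45 (V = -2*(-⅑) - 6*(-⅕) = 2/9 + 6/5 = 64/45 ≈ 1.4222)
P(t) = -739*t/135 (P(t) = -(64*t/45 + (-3*(-5))*t)/3 = -(64*t/45 + 15*t)/3 = -739*t/135)
j(X) = 2*X
y(-140, r(22)) + j(P(-18)) = 19 + 2*(-739/135*(-18)) = 19 + 2*(1478/15) = 19 + 2956/15 = 3241/15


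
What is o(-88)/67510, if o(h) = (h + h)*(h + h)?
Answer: 15488/33755 ≈ 0.45884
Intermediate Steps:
o(h) = 4*h² (o(h) = (2*h)*(2*h) = 4*h²)
o(-88)/67510 = (4*(-88)²)/67510 = (4*7744)*(1/67510) = 30976*(1/67510) = 15488/33755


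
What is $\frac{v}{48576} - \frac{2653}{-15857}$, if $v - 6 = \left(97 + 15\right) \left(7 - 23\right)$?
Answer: $\frac{50275763}{385134816} \approx 0.13054$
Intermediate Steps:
$v = -1786$ ($v = 6 + \left(97 + 15\right) \left(7 - 23\right) = 6 + 112 \left(-16\right) = 6 - 1792 = -1786$)
$\frac{v}{48576} - \frac{2653}{-15857} = - \frac{1786}{48576} - \frac{2653}{-15857} = \left(-1786\right) \frac{1}{48576} - - \frac{2653}{15857} = - \frac{893}{24288} + \frac{2653}{15857} = \frac{50275763}{385134816}$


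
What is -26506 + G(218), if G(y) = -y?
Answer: -26724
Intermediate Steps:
-26506 + G(218) = -26506 - 1*218 = -26506 - 218 = -26724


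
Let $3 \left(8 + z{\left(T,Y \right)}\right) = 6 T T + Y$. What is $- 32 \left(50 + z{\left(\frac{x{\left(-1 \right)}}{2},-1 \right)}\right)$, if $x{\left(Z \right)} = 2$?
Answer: $- \frac{4192}{3} \approx -1397.3$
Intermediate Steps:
$z{\left(T,Y \right)} = -8 + 2 T^{2} + \frac{Y}{3}$ ($z{\left(T,Y \right)} = -8 + \frac{6 T T + Y}{3} = -8 + \frac{6 T^{2} + Y}{3} = -8 + \frac{Y + 6 T^{2}}{3} = -8 + \left(2 T^{2} + \frac{Y}{3}\right) = -8 + 2 T^{2} + \frac{Y}{3}$)
$- 32 \left(50 + z{\left(\frac{x{\left(-1 \right)}}{2},-1 \right)}\right) = - 32 \left(50 + \left(-8 + 2 \left(\frac{2}{2}\right)^{2} + \frac{1}{3} \left(-1\right)\right)\right) = - 32 \left(50 - \left(\frac{25}{3} - 2 \cdot 1^{2}\right)\right) = - 32 \left(50 - \left(\frac{25}{3} - 2\right)\right) = - 32 \left(50 - \frac{19}{3}\right) = \left(-32\right) \frac{131}{3} = - \frac{4192}{3}$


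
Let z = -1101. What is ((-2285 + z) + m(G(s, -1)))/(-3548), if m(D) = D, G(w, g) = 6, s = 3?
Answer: 845/887 ≈ 0.95265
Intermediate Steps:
((-2285 + z) + m(G(s, -1)))/(-3548) = ((-2285 - 1101) + 6)/(-3548) = (-3386 + 6)*(-1/3548) = -3380*(-1/3548) = 845/887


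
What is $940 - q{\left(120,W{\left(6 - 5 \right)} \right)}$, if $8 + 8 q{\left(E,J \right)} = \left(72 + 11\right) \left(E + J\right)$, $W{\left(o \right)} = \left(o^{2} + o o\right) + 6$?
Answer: $-387$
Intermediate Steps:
$W{\left(o \right)} = 6 + 2 o^{2}$ ($W{\left(o \right)} = \left(o^{2} + o^{2}\right) + 6 = 2 o^{2} + 6 = 6 + 2 o^{2}$)
$q{\left(E,J \right)} = -1 + \frac{83 E}{8} + \frac{83 J}{8}$ ($q{\left(E,J \right)} = -1 + \frac{\left(72 + 11\right) \left(E + J\right)}{8} = -1 + \frac{83 \left(E + J\right)}{8} = -1 + \frac{83 E + 83 J}{8} = -1 + \left(\frac{83 E}{8} + \frac{83 J}{8}\right) = -1 + \frac{83 E}{8} + \frac{83 J}{8}$)
$940 - q{\left(120,W{\left(6 - 5 \right)} \right)} = 940 - \left(-1 + \frac{83}{8} \cdot 120 + \frac{83 \left(6 + 2 \left(6 - 5\right)^{2}\right)}{8}\right) = 940 - \left(-1 + 1245 + \frac{83 \left(6 + 2 \cdot 1^{2}\right)}{8}\right) = 940 - \left(-1 + 1245 + \frac{83 \left(6 + 2 \cdot 1\right)}{8}\right) = 940 - \left(-1 + 1245 + \frac{83 \left(6 + 2\right)}{8}\right) = 940 - \left(-1 + 1245 + \frac{83}{8} \cdot 8\right) = 940 - \left(-1 + 1245 + 83\right) = 940 - 1327 = -387$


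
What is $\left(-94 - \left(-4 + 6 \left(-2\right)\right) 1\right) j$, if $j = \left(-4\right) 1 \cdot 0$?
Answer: $0$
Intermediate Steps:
$j = 0$ ($j = \left(-4\right) 0 = 0$)
$\left(-94 - \left(-4 + 6 \left(-2\right)\right) 1\right) j = \left(-94 - \left(-4 + 6 \left(-2\right)\right) 1\right) 0 = \left(-94 - \left(-4 - 12\right) 1\right) 0 = \left(-94 - \left(-16\right) 1\right) 0 = \left(-94 - -16\right) 0 = \left(-94 + 16\right) 0 = \left(-78\right) 0 = 0$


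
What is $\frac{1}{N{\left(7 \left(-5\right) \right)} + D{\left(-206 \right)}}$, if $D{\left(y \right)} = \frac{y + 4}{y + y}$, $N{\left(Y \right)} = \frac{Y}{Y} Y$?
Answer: $- \frac{206}{7109} \approx -0.028977$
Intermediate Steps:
$N{\left(Y \right)} = Y$ ($N{\left(Y \right)} = 1 Y = Y$)
$D{\left(y \right)} = \frac{4 + y}{2 y}$
$\frac{1}{N{\left(7 \left(-5\right) \right)} + D{\left(-206 \right)}} = \frac{1}{7 \left(-5\right) + \frac{4 - 206}{2 \left(-206\right)}} = \frac{1}{-35 + \frac{1}{2} \left(- \frac{1}{206}\right) \left(-202\right)} = \frac{1}{-35 + \frac{101}{206}} = \frac{1}{- \frac{7109}{206}} = - \frac{206}{7109}$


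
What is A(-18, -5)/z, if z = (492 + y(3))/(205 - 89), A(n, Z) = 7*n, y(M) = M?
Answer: -1624/55 ≈ -29.527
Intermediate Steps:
z = 495/116 (z = (492 + 3)/(205 - 89) = 495/116 ≈ 4.2672)
A(-18, -5)/z = (7*(-18))/(495/116) = -126*116/495 = -1624/55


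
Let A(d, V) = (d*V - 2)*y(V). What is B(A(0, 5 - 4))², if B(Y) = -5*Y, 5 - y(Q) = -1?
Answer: 3600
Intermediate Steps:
y(Q) = 6 (y(Q) = 5 - 1*(-1) = 5 + 1 = 6)
A(d, V) = -12 + 6*V*d (A(d, V) = (d*V - 2)*6 = (V*d - 2)*6 = (-2 + V*d)*6 = -12 + 6*V*d)
B(A(0, 5 - 4))² = (-5*(-12 + 6*(5 - 4)*0))² = (-5*(-12 + 6*1*0))² = (-5*(-12 + 0))² = (-5*(-12))² = 60² = 3600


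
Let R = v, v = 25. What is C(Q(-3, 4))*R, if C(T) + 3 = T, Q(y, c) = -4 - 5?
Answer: -300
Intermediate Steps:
Q(y, c) = -9
R = 25
C(T) = -3 + T
C(Q(-3, 4))*R = (-3 - 9)*25 = -12*25 = -300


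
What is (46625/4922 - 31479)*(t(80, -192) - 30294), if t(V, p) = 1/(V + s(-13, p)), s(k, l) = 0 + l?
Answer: 525540995705077/551264 ≈ 9.5334e+8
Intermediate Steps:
s(k, l) = l
t(V, p) = 1/(V + p)
(46625/4922 - 31479)*(t(80, -192) - 30294) = (46625/4922 - 31479)*(1/(80 - 192) - 30294) = (46625*(1/4922) - 31479)*(1/(-112) - 30294) = (46625/4922 - 31479)*(-1/112 - 30294) = -154893013/4922*(-3392929/112) = 525540995705077/551264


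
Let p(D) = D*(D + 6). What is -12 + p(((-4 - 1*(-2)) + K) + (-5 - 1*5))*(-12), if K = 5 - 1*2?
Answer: -336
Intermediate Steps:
K = 3 (K = 5 - 2 = 3)
p(D) = D*(6 + D)
-12 + p(((-4 - 1*(-2)) + K) + (-5 - 1*5))*(-12) = -12 + ((((-4 - 1*(-2)) + 3) + (-5 - 1*5))*(6 + (((-4 - 1*(-2)) + 3) + (-5 - 1*5))))*(-12) = -12 + ((((-4 + 2) + 3) + (-5 - 5))*(6 + (((-4 + 2) + 3) + (-5 - 5))))*(-12) = -12 + (((-2 + 3) - 10)*(6 + ((-2 + 3) - 10)))*(-12) = -12 + ((1 - 10)*(6 + (1 - 10)))*(-12) = -12 - 9*(6 - 9)*(-12) = -12 - 9*(-3)*(-12) = -12 + 27*(-12) = -12 - 324 = -336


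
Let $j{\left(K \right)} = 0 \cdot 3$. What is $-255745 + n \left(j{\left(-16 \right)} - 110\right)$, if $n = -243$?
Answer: $-229015$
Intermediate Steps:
$j{\left(K \right)} = 0$
$-255745 + n \left(j{\left(-16 \right)} - 110\right) = -255745 - 243 \left(0 - 110\right) = -255745 - -26730 = -255745 + 26730 = -229015$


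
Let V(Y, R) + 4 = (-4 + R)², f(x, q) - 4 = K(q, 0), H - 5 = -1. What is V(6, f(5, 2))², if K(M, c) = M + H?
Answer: 1024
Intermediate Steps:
H = 4 (H = 5 - 1 = 4)
K(M, c) = 4 + M (K(M, c) = M + 4 = 4 + M)
f(x, q) = 8 + q (f(x, q) = 4 + (4 + q) = 8 + q)
V(Y, R) = -4 + (-4 + R)²
V(6, f(5, 2))² = (-4 + (-4 + (8 + 2))²)² = (-4 + (-4 + 10)²)² = (-4 + 6²)² = (-4 + 36)² = 32² = 1024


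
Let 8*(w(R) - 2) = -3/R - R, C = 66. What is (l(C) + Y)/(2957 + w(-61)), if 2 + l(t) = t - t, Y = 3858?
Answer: 470432/361929 ≈ 1.2998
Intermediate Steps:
w(R) = 2 - 3/(8*R) - R/8 (w(R) = 2 + (-3/R - R)/8 = 2 + (-R - 3/R)/8 = 2 + (-3/(8*R) - R/8) = 2 - 3/(8*R) - R/8)
l(t) = -2 (l(t) = -2 + (t - t) = -2 + 0 = -2)
(l(C) + Y)/(2957 + w(-61)) = (-2 + 3858)/(2957 + (2 - 3/8/(-61) - 1/8*(-61))) = 3856/(2957 + (2 - 3/8*(-1/61) + 61/8)) = 3856/(2957 + (2 + 3/488 + 61/8)) = 3856/(2957 + 1175/122) = 3856/(361929/122) = 3856*(122/361929) = 470432/361929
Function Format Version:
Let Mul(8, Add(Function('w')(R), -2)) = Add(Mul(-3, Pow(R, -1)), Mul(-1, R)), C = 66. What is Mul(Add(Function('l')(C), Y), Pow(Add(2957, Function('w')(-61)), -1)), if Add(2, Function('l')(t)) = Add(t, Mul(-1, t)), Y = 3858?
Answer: Rational(470432, 361929) ≈ 1.2998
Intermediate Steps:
Function('w')(R) = Add(2, Mul(Rational(-3, 8), Pow(R, -1)), Mul(Rational(-1, 8), R)) (Function('w')(R) = Add(2, Mul(Rational(1, 8), Add(Mul(-3, Pow(R, -1)), Mul(-1, R)))) = Add(2, Mul(Rational(1, 8), Add(Mul(-1, R), Mul(-3, Pow(R, -1))))) = Add(2, Add(Mul(Rational(-3, 8), Pow(R, -1)), Mul(Rational(-1, 8), R))) = Add(2, Mul(Rational(-3, 8), Pow(R, -1)), Mul(Rational(-1, 8), R)))
Function('l')(t) = -2 (Function('l')(t) = Add(-2, Add(t, Mul(-1, t))) = Add(-2, 0) = -2)
Mul(Add(Function('l')(C), Y), Pow(Add(2957, Function('w')(-61)), -1)) = Mul(Add(-2, 3858), Pow(Add(2957, Add(2, Mul(Rational(-3, 8), Pow(-61, -1)), Mul(Rational(-1, 8), -61))), -1)) = Mul(3856, Pow(Add(2957, Add(2, Mul(Rational(-3, 8), Rational(-1, 61)), Rational(61, 8))), -1)) = Mul(3856, Pow(Add(2957, Add(2, Rational(3, 488), Rational(61, 8))), -1)) = Mul(3856, Pow(Add(2957, Rational(1175, 122)), -1)) = Mul(3856, Pow(Rational(361929, 122), -1)) = Mul(3856, Rational(122, 361929)) = Rational(470432, 361929)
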